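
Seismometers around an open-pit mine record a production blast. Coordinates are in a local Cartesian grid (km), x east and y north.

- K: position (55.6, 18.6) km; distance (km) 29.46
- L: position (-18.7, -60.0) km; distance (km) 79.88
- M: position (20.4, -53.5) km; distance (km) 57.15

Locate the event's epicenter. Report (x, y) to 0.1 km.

Circle about each station: (x − 55.6)² + (y − 18.6)² = 29.46²; (x + 18.7)² + (y + 60.0)² = 79.88²; (x − 20.4)² + (y + 53.5)² = 57.15².
Subtracting the K equation from the L and M equations removes the quadratic terms:
-148.6 x − 157.2 y = -5000.55
-70.4 x − 144.2 y = -2557.14
Solving the 2×2 system: x ≈ 30.8, y ≈ 2.7 km.

(30.8, 2.7)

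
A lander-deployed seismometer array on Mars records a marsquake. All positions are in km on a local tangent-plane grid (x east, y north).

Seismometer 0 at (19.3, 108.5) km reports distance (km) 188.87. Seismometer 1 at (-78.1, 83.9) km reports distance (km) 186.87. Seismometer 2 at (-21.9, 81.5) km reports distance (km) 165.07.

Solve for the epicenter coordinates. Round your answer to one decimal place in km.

Circle about each station: (x − 19.3)² + (y − 108.5)² = 188.87²; (x + 78.1)² + (y − 83.9)² = 186.87²; (x + 21.9)² + (y − 81.5)² = 165.07².
Subtracting pairs of circle equations eliminates x²+y² and gives linear equations (the radical axes):
-194.8 x − 49.2 y = 1745.56
-82.4 x − 54.0 y = 3400.89
Solving the 2×2 system: x ≈ 11.3, y ≈ -80.2 km.

(11.3, -80.2)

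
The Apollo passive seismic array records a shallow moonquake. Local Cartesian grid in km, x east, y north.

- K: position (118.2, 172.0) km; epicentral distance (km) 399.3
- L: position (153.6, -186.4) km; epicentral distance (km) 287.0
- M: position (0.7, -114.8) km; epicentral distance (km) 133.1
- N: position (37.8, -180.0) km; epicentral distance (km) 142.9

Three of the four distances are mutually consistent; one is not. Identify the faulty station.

Solve using three stations at a time. Using K, L, M (subtract circle equations pairwise → linear system) gives (x, y) ≈ (-129.8, -141.0).
Distances from that point to each station vs reported:
  K: calculated 399.3 vs reported 399.3 → residual 0.0 km
  L: calculated 287.0 vs reported 287.0 → residual 0.0 km
  M: calculated 133.1 vs reported 133.1 → residual 0.0 km
  N: calculated 172.0 vs reported 142.9 → residual 29.1 km
K, L, M are mutually consistent (residuals ≈ 0); N is off by 29.1 km.

N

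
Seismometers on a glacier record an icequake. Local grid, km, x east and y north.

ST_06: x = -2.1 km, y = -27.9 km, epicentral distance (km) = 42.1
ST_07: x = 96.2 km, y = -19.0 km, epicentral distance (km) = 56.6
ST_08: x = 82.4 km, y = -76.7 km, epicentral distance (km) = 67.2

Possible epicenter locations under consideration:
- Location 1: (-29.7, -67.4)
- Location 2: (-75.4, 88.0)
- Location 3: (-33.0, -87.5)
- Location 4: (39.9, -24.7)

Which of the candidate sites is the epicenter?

Location 4

For each candidate, compare |candidate − station| to the reported distance:
Location 1: residuals ST_06 6.1, ST_07 78.3, ST_08 45.3 → max 78.3 km
Location 2: residuals ST_06 95.0, ST_07 145.6, ST_08 160.9 → max 160.9 km
Location 3: residuals ST_06 25.0, ST_07 89.6, ST_08 48.7 → max 89.6 km
Location 4: residuals ST_06 0.0, ST_07 0.0, ST_08 0.0 → max 0.0 km
Only Location 4 has all residuals ≈ 0.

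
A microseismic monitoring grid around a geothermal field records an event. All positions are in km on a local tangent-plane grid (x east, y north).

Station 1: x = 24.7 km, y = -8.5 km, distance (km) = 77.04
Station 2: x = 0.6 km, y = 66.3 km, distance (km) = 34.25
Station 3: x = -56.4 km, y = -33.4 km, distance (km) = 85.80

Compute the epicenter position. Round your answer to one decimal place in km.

x ≈ -28.1 km, y ≈ 47.6 km

Circle about each station: (x − 24.7)² + (y + 8.5)² = 77.04²; (x − 0.6)² + (y − 66.3)² = 34.25²; (x + 56.4)² + (y + 33.4)² = 85.80².
Subtracting pairs of circle equations eliminates x²+y² and gives linear equations (the radical axes):
-48.2 x + 149.6 y = 8475.81
-162.2 x − 49.8 y = 2187.70
Solving the 2×2 system: x ≈ -28.1, y ≈ 47.6 km.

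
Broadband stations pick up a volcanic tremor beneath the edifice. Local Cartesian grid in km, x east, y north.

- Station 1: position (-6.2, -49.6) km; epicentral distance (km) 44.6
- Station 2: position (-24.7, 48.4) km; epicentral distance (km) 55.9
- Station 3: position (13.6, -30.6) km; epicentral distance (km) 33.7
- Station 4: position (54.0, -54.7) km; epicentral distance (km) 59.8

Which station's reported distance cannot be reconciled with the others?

Solve using three stations at a time. Using Station 1, Station 2, Station 3 (subtract circle equations pairwise → linear system) gives (x, y) ≈ (-8.4, -5.1).
Distances from that point to each station vs reported:
  Station 1: calculated 44.6 vs reported 44.6 → residual 0.0 km
  Station 2: calculated 55.9 vs reported 55.9 → residual 0.0 km
  Station 3: calculated 33.7 vs reported 33.7 → residual 0.0 km
  Station 4: calculated 79.7 vs reported 59.8 → residual 19.9 km
Station 1, Station 2, Station 3 are mutually consistent (residuals ≈ 0); Station 4 is off by 19.9 km.

Station 4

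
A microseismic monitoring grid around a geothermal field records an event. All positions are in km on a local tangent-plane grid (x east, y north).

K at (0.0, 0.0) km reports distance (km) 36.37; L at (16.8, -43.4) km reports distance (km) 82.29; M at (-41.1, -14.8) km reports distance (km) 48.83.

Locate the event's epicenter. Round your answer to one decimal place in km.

Circle about each station: x² + y² = 36.37²; (x − 16.8)² + (y + 43.4)² = 82.29²; (x + 41.1)² + (y + 14.8)² = 48.83².
Subtracting the K equation from the L and M equations removes the quadratic terms:
33.6 x − 86.8 y = -3283.07
-82.2 x − 29.6 y = 846.66
Solving the 2×2 system: x ≈ -21.0, y ≈ 29.7 km.
Check against K (with the unrounded x, y): √(x²+y²) = 36.37 ≈ 36.37 km. ✓

-21.0 km east, 29.7 km north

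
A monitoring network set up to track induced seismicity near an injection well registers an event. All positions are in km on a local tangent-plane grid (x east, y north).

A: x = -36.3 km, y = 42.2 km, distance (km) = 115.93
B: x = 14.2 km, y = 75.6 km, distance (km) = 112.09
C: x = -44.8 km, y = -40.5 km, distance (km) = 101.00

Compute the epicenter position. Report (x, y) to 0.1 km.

x ≈ 55.5 km, y ≈ -28.6 km

Circle about each station: (x + 36.3)² + (y − 42.2)² = 115.93²; (x − 14.2)² + (y − 75.6)² = 112.09²; (x + 44.8)² + (y + 40.5)² = 101.00².
Subtracting the A equation from the B and C equations removes the quadratic terms:
101.0 x + 66.8 y = 3694.07
-17.0 x − 165.4 y = 3787.52
Solving the 2×2 system: x ≈ 55.5, y ≈ -28.6 km.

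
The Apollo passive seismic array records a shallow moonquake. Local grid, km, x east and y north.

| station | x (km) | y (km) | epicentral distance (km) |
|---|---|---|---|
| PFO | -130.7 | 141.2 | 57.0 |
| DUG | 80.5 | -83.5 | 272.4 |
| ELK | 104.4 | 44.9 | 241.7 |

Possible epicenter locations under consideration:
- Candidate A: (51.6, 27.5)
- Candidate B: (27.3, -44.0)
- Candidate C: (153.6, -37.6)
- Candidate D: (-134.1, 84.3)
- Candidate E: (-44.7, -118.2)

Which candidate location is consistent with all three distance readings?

For each candidate, compare |candidate − station| to the reported distance:
Candidate A: residuals PFO 157.9, DUG 157.7, ELK 186.1 → max 186.1 km
Candidate B: residuals PFO 186.4, DUG 206.1, ELK 124.0 → max 206.1 km
Candidate C: residuals PFO 278.9, DUG 186.1, ELK 145.6 → max 278.9 km
Candidate D: residuals PFO 0.0, DUG 0.0, ELK 0.0 → max 0.0 km
Candidate E: residuals PFO 216.3, DUG 142.5, ELK 20.7 → max 216.3 km
Only Candidate D has all residuals ≈ 0.

Candidate D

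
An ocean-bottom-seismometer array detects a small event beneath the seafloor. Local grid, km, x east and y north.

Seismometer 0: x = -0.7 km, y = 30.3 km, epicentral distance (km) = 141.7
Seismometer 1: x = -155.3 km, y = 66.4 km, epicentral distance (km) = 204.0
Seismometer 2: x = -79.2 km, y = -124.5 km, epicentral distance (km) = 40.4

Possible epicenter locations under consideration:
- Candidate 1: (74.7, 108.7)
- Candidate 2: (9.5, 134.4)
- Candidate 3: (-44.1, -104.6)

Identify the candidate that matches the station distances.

For each candidate, compare |candidate − station| to the reported distance:
Candidate 1: residuals Seismometer 0 32.9, Seismometer 1 29.9, Seismometer 2 239.0 → max 239.0 km
Candidate 2: residuals Seismometer 0 37.1, Seismometer 1 25.7, Seismometer 2 233.3 → max 233.3 km
Candidate 3: residuals Seismometer 0 0.0, Seismometer 1 0.0, Seismometer 2 0.1 → max 0.1 km
Only Candidate 3 has all residuals ≈ 0.

Candidate 3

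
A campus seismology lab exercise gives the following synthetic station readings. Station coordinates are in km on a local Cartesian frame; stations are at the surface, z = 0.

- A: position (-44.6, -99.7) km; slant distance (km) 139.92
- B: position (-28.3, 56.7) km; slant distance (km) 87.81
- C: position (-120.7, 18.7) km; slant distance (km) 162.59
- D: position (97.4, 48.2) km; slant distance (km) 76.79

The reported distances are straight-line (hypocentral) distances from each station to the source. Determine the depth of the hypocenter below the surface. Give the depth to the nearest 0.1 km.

depth ≈ 29.9 km

Each station gives a sphere (x−x_i)² + (y−y_i)² + z² = d_i² (stations at z=0).
Subtracting the A sphere from B and C: z² cancels, leaving linear equations in x and y:
32.6 x + 312.8 y = 3953.54
-152.2 x + 236.8 y = -3868.97
Solving: x ≈ 38.794, y ≈ 8.596 km (keep extra digits for the depth step; rounded: 38.8, 8.6).
Then from the A sphere: z² = 139.92² − (x + 44.6)² − (y + 99.7)² with x = 38.794, y = 8.596, so z ≈ 29.917 ≈ 29.9 km.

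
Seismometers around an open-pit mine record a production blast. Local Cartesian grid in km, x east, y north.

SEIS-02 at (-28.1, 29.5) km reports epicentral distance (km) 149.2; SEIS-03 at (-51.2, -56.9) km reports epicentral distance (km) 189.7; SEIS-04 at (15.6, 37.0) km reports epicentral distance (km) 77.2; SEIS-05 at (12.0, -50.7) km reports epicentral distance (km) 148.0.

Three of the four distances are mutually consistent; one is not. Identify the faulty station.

Solve using three stations at a time. Using SEIS-03, SEIS-04, SEIS-05 (subtract circle equations pairwise → linear system) gives (x, y) ≈ (78.5, 81.4).
Distances from that point to each station vs reported:
  SEIS-02: calculated 118.6 vs reported 149.2 → residual 30.6 km
  SEIS-03: calculated 189.6 vs reported 189.7 → residual 0.1 km
  SEIS-04: calculated 77.0 vs reported 77.2 → residual 0.2 km
  SEIS-05: calculated 147.9 vs reported 148.0 → residual 0.1 km
SEIS-03, SEIS-04, SEIS-05 are mutually consistent (residuals ≈ 0); SEIS-02 is off by 30.6 km.

SEIS-02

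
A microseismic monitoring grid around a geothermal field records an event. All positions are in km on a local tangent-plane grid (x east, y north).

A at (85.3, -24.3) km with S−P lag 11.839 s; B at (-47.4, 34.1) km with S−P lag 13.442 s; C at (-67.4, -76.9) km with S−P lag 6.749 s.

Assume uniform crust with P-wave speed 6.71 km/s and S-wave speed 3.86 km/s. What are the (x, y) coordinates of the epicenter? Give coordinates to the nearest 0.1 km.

Distance from S−P lag: d = Δt · v_P v_S / (v_P − v_S) = Δt · (6.71·3.86)/(6.71−3.86) ≈ 9.0879·Δt.
So d_A = 107.59, d_B = 122.16, d_C = 61.33 km.
Circle about each station: (x − 85.3)² + (y + 24.3)² = 107.59²; (x + 47.4)² + (y − 34.1)² = 122.16²; (x + 67.4)² + (y + 76.9)² = 61.33².
Subtracting the A equation from the B and C equations removes the quadratic terms:
-265.4 x + 116.8 y = -7804.47
-305.4 x − 105.2 y = 10404.03
Solving the 2×2 system: x ≈ -6.2, y ≈ -80.9 km.

(-6.2, -80.9)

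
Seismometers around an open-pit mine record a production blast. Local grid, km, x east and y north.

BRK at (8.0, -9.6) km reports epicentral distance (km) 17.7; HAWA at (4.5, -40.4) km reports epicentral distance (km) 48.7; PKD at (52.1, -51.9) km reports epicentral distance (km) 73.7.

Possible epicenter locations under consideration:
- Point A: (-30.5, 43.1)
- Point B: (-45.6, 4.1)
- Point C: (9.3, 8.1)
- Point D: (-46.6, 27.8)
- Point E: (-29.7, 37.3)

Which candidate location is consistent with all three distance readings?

Point C

For each candidate, compare |candidate − station| to the reported distance:
Point A: residuals BRK 47.6, HAWA 41.8, PKD 52.2 → max 52.2 km
Point B: residuals BRK 37.6, HAWA 18.3, PKD 38.9 → max 38.9 km
Point C: residuals BRK 0.0, HAWA 0.0, PKD 0.0 → max 0.0 km
Point D: residuals BRK 48.5, HAWA 36.5, PKD 53.2 → max 53.2 km
Point E: residuals BRK 42.5, HAWA 36.2, PKD 47.3 → max 47.3 km
Only Point C has all residuals ≈ 0.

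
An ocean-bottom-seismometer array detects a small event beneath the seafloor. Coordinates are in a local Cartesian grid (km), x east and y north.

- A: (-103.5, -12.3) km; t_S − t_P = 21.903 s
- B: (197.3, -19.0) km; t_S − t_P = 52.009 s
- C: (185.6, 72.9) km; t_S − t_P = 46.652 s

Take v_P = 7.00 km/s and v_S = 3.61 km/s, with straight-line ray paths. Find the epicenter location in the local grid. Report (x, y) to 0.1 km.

Distance from S−P lag: d = Δt · v_P v_S / (v_P − v_S) = Δt · (7.00·3.61)/(7.00−3.61) ≈ 7.4543·Δt.
So d_A = 163.27, d_B = 387.69, d_C = 347.76 km.
Circle about each station: (x + 103.5)² + (y + 12.3)² = 163.27²; (x − 197.3)² + (y + 19.0)² = 387.69²; (x − 185.6)² + (y − 72.9)² = 347.76².
Subtracting the A equation from the B and C equations removes the quadratic terms:
601.6 x − 13.4 y = -95221.69
578.2 x + 170.4 y = -65381.69
Solving the 2×2 system: x ≈ -155.1, y ≈ 142.6 km.

(-155.1, 142.6)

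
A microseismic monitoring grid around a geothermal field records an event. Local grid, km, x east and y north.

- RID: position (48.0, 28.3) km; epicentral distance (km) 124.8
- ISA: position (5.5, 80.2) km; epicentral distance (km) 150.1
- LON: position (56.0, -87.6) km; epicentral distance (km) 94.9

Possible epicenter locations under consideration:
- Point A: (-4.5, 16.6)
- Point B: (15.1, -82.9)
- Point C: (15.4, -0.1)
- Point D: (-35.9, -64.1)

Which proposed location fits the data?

For each candidate, compare |candidate − station| to the reported distance:
Point A: residuals RID 71.0, ISA 85.7, LON 25.6 → max 85.7 km
Point B: residuals RID 8.8, ISA 13.3, LON 53.7 → max 53.7 km
Point C: residuals RID 81.6, ISA 69.2, LON 1.6 → max 81.6 km
Point D: residuals RID 0.0, ISA 0.0, LON 0.0 → max 0.0 km
Only Point D has all residuals ≈ 0.

Point D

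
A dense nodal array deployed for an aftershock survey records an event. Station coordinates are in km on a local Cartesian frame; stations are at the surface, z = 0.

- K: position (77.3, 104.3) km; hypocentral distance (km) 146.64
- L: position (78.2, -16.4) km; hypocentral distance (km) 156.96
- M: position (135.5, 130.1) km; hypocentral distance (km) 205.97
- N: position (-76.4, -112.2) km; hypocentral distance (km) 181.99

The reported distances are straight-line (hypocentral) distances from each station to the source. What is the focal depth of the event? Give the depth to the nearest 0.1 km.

Each station gives a sphere (x−x_i)² + (y−y_i)² + z² = d_i² (stations at z=0).
Subtracting the K sphere from L and M: z² cancels, leaving linear equations in x and y:
1.8 x − 241.4 y = -13602.73
116.4 x + 51.6 y = -2487.87
Solving: x ≈ -46.200, y ≈ 56.005 km (keep extra digits for the depth step; rounded: -46.2, 56.0).
Then from the K sphere: z² = 146.64² − (x − 77.3)² − (y − 104.3)² with x = -46.200, y = 56.005, so z ≈ 62.599 ≈ 62.6 km.
Check against N (with the unrounded solution): distance 182.00 ≈ 181.99 km. ✓

depth ≈ 62.6 km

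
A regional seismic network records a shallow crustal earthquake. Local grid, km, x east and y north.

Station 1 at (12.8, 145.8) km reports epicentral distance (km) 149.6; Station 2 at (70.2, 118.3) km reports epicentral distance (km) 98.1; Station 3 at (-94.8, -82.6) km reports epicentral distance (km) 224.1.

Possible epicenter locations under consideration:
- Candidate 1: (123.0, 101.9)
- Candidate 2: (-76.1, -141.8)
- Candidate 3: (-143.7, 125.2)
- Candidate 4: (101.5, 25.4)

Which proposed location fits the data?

Candidate 4

For each candidate, compare |candidate − station| to the reported distance:
Candidate 1: residuals Station 1 31.0, Station 2 42.8, Station 3 61.3 → max 61.3 km
Candidate 2: residuals Station 1 151.4, Station 2 200.3, Station 3 162.0 → max 200.3 km
Candidate 3: residuals Station 1 8.2, Station 2 115.9, Station 3 10.6 → max 115.9 km
Candidate 4: residuals Station 1 0.1, Station 2 0.1, Station 3 0.1 → max 0.1 km
Only Candidate 4 has all residuals ≈ 0.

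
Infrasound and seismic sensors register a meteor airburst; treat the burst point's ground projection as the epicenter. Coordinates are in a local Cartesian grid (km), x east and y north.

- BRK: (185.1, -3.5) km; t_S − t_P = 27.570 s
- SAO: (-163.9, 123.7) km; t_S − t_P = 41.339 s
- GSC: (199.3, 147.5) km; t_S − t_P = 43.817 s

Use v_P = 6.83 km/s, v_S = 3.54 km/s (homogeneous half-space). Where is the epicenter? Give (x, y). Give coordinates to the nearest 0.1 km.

x ≈ 18.7 km, y ≈ -119.1 km

Distance from S−P lag: d = Δt · v_P v_S / (v_P − v_S) = Δt · (6.83·3.54)/(6.83−3.54) ≈ 7.3490·Δt.
So d_BRK = 202.61, d_SAO = 303.80, d_GSC = 322.01 km.
Circle about each station: (x − 185.1)² + (y + 3.5)² = 202.61²; (x + 163.9)² + (y − 123.7)² = 303.80²; (x − 199.3)² + (y − 147.5)² = 322.01².
Subtracting the BRK equation from the SAO and GSC equations removes the quadratic terms:
-698.0 x + 254.4 y = -43352.99
28.4 x + 302.0 y = -35437.15
Solving the 2×2 system: x ≈ 18.7, y ≈ -119.1 km.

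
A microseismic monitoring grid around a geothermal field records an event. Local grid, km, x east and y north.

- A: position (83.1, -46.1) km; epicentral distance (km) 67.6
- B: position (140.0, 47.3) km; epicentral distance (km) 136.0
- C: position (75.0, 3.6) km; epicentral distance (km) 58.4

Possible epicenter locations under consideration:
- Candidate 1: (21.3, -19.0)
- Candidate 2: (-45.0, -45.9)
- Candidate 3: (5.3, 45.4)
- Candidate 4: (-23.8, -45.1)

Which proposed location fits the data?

Candidate 1

For each candidate, compare |candidate − station| to the reported distance:
Candidate 1: residuals A 0.1, B 0.0, C 0.1 → max 0.1 km
Candidate 2: residuals A 60.5, B 71.2, C 71.4 → max 71.4 km
Candidate 3: residuals A 52.5, B 1.3, C 22.9 → max 52.5 km
Candidate 4: residuals A 39.3, B 52.1, C 51.8 → max 52.1 km
Only Candidate 1 has all residuals ≈ 0.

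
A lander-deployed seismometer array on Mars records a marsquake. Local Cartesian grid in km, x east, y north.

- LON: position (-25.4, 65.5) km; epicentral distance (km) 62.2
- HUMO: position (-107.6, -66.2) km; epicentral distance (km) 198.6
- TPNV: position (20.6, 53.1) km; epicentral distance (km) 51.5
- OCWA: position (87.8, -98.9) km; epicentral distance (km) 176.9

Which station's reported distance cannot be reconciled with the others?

Solve using three stations at a time. Using LON, HUMO, OCWA (subtract circle equations pairwise → linear system) gives (x, y) ≈ (36.5, 70.4).
Distances from that point to each station vs reported:
  LON: calculated 62.1 vs reported 62.2 → residual 0.1 km
  HUMO: calculated 198.6 vs reported 198.6 → residual 0.0 km
  TPNV: calculated 23.5 vs reported 51.5 → residual 28.0 km
  OCWA: calculated 176.9 vs reported 176.9 → residual 0.0 km
LON, HUMO, OCWA are mutually consistent (residuals ≈ 0); TPNV is off by 28.0 km.

TPNV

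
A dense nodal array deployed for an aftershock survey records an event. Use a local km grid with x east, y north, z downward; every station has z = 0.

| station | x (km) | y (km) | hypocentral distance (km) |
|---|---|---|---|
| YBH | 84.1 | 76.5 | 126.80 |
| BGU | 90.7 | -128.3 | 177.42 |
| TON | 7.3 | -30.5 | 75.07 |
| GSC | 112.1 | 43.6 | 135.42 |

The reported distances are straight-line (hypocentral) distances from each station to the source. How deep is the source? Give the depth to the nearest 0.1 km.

63.2 km

Each station gives a sphere (x−x_i)² + (y−y_i)² + z² = d_i² (stations at z=0).
Subtracting the YBH sphere from BGU and TON: z² cancels, leaving linear equations in x and y:
13.2 x − 409.6 y = -3637.30
-153.6 x − 214.0 y = -1498.78
Solving: x ≈ -2.502, y ≈ 8.799 km (keep extra digits for the depth step; rounded: -2.5, 8.8).
Then from the YBH sphere: z² = 126.80² − (x − 84.1)² − (y − 76.5)² with x = -2.502, y = 8.799, so z ≈ 63.205 ≈ 63.2 km.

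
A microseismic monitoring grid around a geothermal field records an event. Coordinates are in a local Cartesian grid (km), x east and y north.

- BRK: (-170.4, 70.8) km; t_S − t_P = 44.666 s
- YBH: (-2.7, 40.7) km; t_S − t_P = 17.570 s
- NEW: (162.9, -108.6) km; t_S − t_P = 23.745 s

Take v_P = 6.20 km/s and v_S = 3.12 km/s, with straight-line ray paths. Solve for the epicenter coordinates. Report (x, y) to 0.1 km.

Distance from S−P lag: d = Δt · v_P v_S / (v_P − v_S) = Δt · (6.20·3.12)/(6.20−3.12) ≈ 6.2805·Δt.
So d_BRK = 280.53, d_YBH = 110.35, d_NEW = 149.13 km.
Circle about each station: (x + 170.4)² + (y − 70.8)² = 280.53²; (x + 2.7)² + (y − 40.7)² = 110.35²; (x − 162.9)² + (y + 108.6)² = 149.13².
Subtracting pairs of circle equations eliminates x²+y² and gives linear equations (the radical axes):
335.4 x − 60.2 y = 34134.94
666.6 x − 358.8 y = 60738.89
Solving the 2×2 system: x ≈ 107.1, y ≈ 29.7 km.

(107.1, 29.7)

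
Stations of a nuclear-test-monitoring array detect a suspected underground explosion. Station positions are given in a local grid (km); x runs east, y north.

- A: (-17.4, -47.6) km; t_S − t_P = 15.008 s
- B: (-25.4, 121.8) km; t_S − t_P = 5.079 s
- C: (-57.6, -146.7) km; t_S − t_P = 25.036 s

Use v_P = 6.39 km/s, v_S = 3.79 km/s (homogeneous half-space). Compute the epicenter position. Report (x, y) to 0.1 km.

Distance from S−P lag: d = Δt · v_P v_S / (v_P − v_S) = Δt · (6.39·3.79)/(6.39−3.79) ≈ 9.3147·Δt.
So d_A = 139.79, d_B = 47.31, d_C = 233.20 km.
Circle about each station: (x + 17.4)² + (y + 47.6)² = 139.79²; (x + 25.4)² + (y − 121.8)² = 47.31²; (x + 57.6)² + (y + 146.7)² = 233.20².
Subtracting the A equation from the B and C equations removes the quadratic terms:
-16.0 x + 338.8 y = 30214.89
-80.4 x − 198.2 y = -12570.87
Solving the 2×2 system: x ≈ -56.9, y ≈ 86.5 km.

(-56.9, 86.5)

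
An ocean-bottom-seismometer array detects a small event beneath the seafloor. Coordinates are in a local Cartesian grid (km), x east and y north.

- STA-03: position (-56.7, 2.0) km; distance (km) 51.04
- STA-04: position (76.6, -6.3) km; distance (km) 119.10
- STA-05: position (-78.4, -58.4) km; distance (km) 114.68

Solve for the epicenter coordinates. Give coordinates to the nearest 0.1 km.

(-30.5, 45.8)

Circle about each station: (x + 56.7)² + (y − 2.0)² = 51.04²; (x − 76.6)² + (y + 6.3)² = 119.10²; (x + 78.4)² + (y + 58.4)² = 114.68².
Subtracting the STA-03 equation from the STA-04 and STA-05 equations removes the quadratic terms:
266.6 x − 16.6 y = -8891.37
-43.4 x − 120.8 y = -4208.19
Solving the 2×2 system: x ≈ -30.5, y ≈ 45.8 km.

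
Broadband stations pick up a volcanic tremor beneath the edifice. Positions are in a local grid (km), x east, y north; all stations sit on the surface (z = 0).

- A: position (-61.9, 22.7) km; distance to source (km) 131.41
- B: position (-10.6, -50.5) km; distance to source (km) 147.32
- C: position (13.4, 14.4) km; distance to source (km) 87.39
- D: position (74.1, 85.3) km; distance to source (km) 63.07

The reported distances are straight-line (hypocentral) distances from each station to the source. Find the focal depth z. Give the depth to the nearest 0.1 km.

55.2 km

Each station gives a sphere (x−x_i)² + (y−y_i)² + z² = d_i² (stations at z=0).
Subtracting the A sphere from B and C: z² cancels, leaving linear equations in x and y:
102.6 x − 146.4 y = -6118.88
150.6 x − 16.6 y = 5671.60
Solving: x ≈ 45.805, y ≈ 73.897 km (keep extra digits for the depth step; rounded: 45.8, 73.9).
Then from the A sphere: z² = 131.41² − (x + 61.9)² − (y − 22.7)² with x = 45.805, y = 73.897, so z ≈ 55.200 ≈ 55.2 km.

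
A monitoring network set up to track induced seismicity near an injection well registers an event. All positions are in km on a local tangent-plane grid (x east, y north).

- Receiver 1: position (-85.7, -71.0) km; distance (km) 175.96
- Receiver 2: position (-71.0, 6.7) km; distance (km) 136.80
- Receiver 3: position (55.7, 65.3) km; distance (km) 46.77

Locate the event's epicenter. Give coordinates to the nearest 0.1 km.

x ≈ 65.2 km, y ≈ 19.5 km

Circle about each station: (x + 85.7)² + (y + 71.0)² = 175.96²; (x + 71.0)² + (y − 6.7)² = 136.80²; (x − 55.7)² + (y − 65.3)² = 46.77².
Subtracting the Receiver 1 equation from the Receiver 2 and Receiver 3 equations removes the quadratic terms:
29.4 x + 155.4 y = 4948.08
282.8 x + 272.6 y = 23755.58
Solving the 2×2 system: x ≈ 65.2, y ≈ 19.5 km.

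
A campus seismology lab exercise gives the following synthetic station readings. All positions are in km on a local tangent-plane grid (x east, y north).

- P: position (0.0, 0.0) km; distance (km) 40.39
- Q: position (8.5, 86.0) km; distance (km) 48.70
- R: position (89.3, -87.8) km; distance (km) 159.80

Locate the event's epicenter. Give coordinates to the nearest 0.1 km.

Circle about each station: x² + y² = 40.39²; (x − 8.5)² + (y − 86.0)² = 48.70²; (x − 89.3)² + (y + 87.8)² = 159.80².
Subtracting the P equation from the Q and R equations removes the quadratic terms:
17.0 x + 172.0 y = 6727.91
178.6 x − 175.6 y = -8221.36
Solving the 2×2 system: x ≈ -6.9, y ≈ 39.8 km.

(-6.9, 39.8)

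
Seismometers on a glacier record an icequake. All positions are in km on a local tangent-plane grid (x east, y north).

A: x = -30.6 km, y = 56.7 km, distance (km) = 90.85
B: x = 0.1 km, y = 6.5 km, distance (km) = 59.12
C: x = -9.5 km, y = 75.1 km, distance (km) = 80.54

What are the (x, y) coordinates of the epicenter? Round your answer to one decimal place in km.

x ≈ 55.4 km, y ≈ 27.4 km

Circle about each station: (x + 30.6)² + (y − 56.7)² = 90.85²; (x − 0.1)² + (y − 6.5)² = 59.12²; (x + 9.5)² + (y − 75.1)² = 80.54².
Subtracting pairs of circle equations eliminates x²+y² and gives linear equations (the radical axes):
61.4 x − 100.4 y = 649.56
42.2 x + 36.8 y = 3346.04
Solving the 2×2 system: x ≈ 55.4, y ≈ 27.4 km.
Check against A (with the unrounded x, y): √((x + 30.6)²+(y − 56.7)²) = 90.84 ≈ 90.85 km. ✓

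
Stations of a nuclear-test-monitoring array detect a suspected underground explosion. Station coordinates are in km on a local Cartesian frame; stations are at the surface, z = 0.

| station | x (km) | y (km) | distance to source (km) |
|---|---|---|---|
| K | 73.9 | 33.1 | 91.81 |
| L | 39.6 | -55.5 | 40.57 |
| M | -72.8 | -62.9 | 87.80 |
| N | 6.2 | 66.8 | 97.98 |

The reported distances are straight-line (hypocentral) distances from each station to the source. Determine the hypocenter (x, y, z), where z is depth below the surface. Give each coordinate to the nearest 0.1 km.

(8.5, -30.8, 8.3)

Each station gives a sphere (x−x_i)² + (y−y_i)² + z² = d_i² (stations at z=0).
Subtracting the K sphere from L and M: z² cancels, leaving linear equations in x and y:
-68.6 x − 177.2 y = 4874.74
-293.4 x − 192.0 y = 3419.67
Solving: x ≈ 8.501, y ≈ -30.801 km (keep extra digits for the depth step; rounded: 8.5, -30.8).
Then from the K sphere: z² = 91.81² − (x − 73.9)² − (y − 33.1)² with x = 8.501, y = -30.801, so z ≈ 8.289 ≈ 8.3 km.
Check against N (with the unrounded solution): distance 97.98 ≈ 97.98 km. ✓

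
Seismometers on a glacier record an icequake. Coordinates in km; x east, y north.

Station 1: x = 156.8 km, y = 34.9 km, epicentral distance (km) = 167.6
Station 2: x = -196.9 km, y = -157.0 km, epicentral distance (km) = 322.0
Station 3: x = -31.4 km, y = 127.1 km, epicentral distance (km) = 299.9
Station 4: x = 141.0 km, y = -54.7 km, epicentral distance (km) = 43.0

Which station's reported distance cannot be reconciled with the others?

Solve using three stations at a time. Using Station 1, Station 2, Station 3 (subtract circle equations pairwise → linear system) gives (x, y) ≈ (123.9, -129.4).
Distances from that point to each station vs reported:
  Station 1: calculated 167.6 vs reported 167.6 → residual 0.0 km
  Station 2: calculated 322.0 vs reported 322.0 → residual 0.0 km
  Station 3: calculated 299.9 vs reported 299.9 → residual 0.0 km
  Station 4: calculated 76.7 vs reported 43.0 → residual 33.7 km
Station 1, Station 2, Station 3 are mutually consistent (residuals ≈ 0); Station 4 is off by 33.7 km.

Station 4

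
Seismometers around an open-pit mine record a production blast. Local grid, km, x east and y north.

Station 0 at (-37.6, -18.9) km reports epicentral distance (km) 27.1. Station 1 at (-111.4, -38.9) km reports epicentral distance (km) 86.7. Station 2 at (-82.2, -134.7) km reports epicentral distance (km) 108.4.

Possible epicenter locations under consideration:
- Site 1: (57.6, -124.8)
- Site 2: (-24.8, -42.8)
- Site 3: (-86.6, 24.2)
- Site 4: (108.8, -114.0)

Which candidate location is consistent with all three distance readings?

For each candidate, compare |candidate − station| to the reported distance:
Site 1: residuals Station 0 115.3, Station 1 102.9, Station 2 31.8 → max 115.3 km
Site 2: residuals Station 0 0.0, Station 1 0.0, Station 2 0.0 → max 0.0 km
Site 3: residuals Station 0 38.2, Station 1 18.9, Station 2 50.6 → max 50.6 km
Site 4: residuals Station 0 147.5, Station 1 146.0, Station 2 83.7 → max 147.5 km
Only Site 2 has all residuals ≈ 0.

Site 2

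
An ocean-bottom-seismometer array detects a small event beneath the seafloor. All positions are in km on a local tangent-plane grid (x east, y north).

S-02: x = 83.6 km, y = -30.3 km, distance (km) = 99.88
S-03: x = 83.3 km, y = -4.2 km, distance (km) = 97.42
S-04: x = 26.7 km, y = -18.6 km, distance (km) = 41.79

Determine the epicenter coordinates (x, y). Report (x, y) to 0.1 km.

Circle about each station: (x − 83.6)² + (y + 30.3)² = 99.88²; (x − 83.3)² + (y + 4.2)² = 97.42²; (x − 26.7)² + (y + 18.6)² = 41.79².
Subtracting the S-02 equation from the S-03 and S-04 equations removes the quadratic terms:
-0.6 x + 52.2 y = -465.16
-113.8 x + 23.4 y = 1381.41
Solving the 2×2 system: x ≈ -14.0, y ≈ -9.1 km.

x ≈ -14.0 km, y ≈ -9.1 km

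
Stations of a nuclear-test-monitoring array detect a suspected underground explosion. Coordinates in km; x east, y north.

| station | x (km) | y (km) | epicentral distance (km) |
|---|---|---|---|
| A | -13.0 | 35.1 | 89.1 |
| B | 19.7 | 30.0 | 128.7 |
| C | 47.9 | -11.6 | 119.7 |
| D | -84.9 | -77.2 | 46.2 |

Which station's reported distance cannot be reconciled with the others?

Solve using three stations at a time. Using A, C, D (subtract circle equations pairwise → linear system) gives (x, y) ≈ (-69.8, -33.6).
Distances from that point to each station vs reported:
  A: calculated 89.1 vs reported 89.1 → residual 0.0 km
  B: calculated 109.7 vs reported 128.7 → residual 19.0 km
  C: calculated 119.7 vs reported 119.7 → residual 0.0 km
  D: calculated 46.2 vs reported 46.2 → residual 0.0 km
A, C, D are mutually consistent (residuals ≈ 0); B is off by 19.0 km.

B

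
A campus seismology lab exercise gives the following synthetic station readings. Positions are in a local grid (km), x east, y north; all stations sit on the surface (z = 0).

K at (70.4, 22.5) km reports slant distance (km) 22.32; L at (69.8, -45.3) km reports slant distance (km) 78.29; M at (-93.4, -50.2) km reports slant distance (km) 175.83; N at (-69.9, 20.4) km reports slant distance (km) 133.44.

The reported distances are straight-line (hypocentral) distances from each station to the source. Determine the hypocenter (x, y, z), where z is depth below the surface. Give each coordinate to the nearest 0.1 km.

Each station gives a sphere (x−x_i)² + (y−y_i)² + z² = d_i² (stations at z=0).
Subtracting the K sphere from L and M: z² cancels, leaving linear equations in x and y:
-1.2 x − 135.6 y = -4169.42
-327.6 x − 145.4 y = -24636.82
Solving: x ≈ 61.800, y ≈ 30.201 km (keep extra digits for the depth step; rounded: 61.8, 30.2).
Then from the K sphere: z² = 22.32² − (x − 70.4)² − (y − 22.5)² with x = 61.800, y = 30.201, so z ≈ 19.103 ≈ 19.1 km.
Check against N (with the unrounded solution): distance 133.44 ≈ 133.44 km. ✓

x ≈ 61.8 km, y ≈ 30.2 km, depth ≈ 19.1 km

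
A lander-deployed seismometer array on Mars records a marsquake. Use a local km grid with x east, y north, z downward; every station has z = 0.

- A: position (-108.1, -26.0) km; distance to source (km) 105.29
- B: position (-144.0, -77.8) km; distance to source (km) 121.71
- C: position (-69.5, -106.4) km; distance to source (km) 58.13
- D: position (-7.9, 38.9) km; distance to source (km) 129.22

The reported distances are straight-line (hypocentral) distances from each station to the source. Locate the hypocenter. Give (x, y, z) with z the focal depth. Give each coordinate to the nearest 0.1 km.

Each station gives a sphere (x−x_i)² + (y−y_i)² + z² = d_i² (stations at z=0).
Subtracting the A sphere from B and C: z² cancels, leaving linear equations in x and y:
-71.8 x − 103.6 y = 10699.89
77.2 x − 160.8 y = 11496.49
Solving: x ≈ -27.094, y ≈ -84.503 km (keep extra digits for the depth step; rounded: -27.1, -84.5).
Then from the A sphere: z² = 105.29² − (x + 108.1)² − (y + 26.0)² with x = -27.094, y = -84.503, so z ≈ 33.188 ≈ 33.2 km.
Check against D (with the unrounded solution): distance 129.22 ≈ 129.22 km. ✓

x ≈ -27.1 km, y ≈ -84.5 km, depth ≈ 33.2 km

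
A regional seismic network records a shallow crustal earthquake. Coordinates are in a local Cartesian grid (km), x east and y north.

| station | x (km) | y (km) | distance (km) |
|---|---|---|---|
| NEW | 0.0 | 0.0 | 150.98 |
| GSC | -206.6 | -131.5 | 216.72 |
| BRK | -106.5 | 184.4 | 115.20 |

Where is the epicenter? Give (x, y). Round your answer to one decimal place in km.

x ≈ -132.6 km, y ≈ 72.2 km

Circle about each station: x² + y² = 150.98²; (x + 206.6)² + (y + 131.5)² = 216.72²; (x + 106.5)² + (y − 184.4)² = 115.20².
Subtracting the NEW equation from the GSC and BRK equations removes the quadratic terms:
-413.2 x − 263.0 y = 35803.21
-213.0 x + 368.8 y = 54869.53
Solving the 2×2 system: x ≈ -132.6, y ≈ 72.2 km.
Check against NEW (with the unrounded x, y): √(x²+y²) = 150.98 ≈ 150.98 km. ✓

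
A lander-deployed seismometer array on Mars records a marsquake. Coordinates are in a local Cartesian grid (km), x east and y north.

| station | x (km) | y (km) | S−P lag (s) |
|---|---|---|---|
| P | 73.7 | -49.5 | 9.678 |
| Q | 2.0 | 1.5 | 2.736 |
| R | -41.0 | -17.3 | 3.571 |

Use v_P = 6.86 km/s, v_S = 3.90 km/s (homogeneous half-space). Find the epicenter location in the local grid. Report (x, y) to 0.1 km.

Distance from S−P lag: d = Δt · v_P v_S / (v_P − v_S) = Δt · (6.86·3.90)/(6.86−3.90) ≈ 9.0385·Δt.
So d_P = 87.47, d_Q = 24.73, d_R = 32.28 km.
Circle about each station: (x − 73.7)² + (y + 49.5)² = 87.47²; (x − 2.0)² + (y − 1.5)² = 24.73²; (x + 41.0)² + (y + 17.3)² = 32.28².
Subtracting the P equation from the Q and R equations removes the quadratic terms:
-143.4 x + 102.0 y = -836.26
-229.4 x + 64.4 y = 707.35
Solving the 2×2 system: x ≈ -8.9, y ≈ -20.7 km.
Check against P (with the unrounded x, y): √((x − 73.7)²+(y + 49.5)²) = 87.47 ≈ 87.47 km. ✓

-8.9 km east, -20.7 km north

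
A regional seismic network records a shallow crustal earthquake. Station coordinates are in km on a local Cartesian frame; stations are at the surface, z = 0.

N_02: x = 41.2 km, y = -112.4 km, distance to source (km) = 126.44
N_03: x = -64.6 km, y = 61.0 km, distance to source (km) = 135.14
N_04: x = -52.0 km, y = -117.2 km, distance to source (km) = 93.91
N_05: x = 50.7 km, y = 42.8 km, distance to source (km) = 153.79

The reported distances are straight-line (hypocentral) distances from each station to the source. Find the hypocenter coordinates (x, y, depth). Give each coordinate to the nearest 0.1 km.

x ≈ -47.0 km, y ≈ -53.8 km, depth ≈ 69.1 km

Each station gives a sphere (x−x_i)² + (y−y_i)² + z² = d_i² (stations at z=0).
Subtracting the N_02 sphere from N_03 and N_04: z² cancels, leaving linear equations in x and y:
-211.6 x + 346.8 y = -8712.79
-186.4 x − 9.6 y = 9276.63
Solving: x ≈ -46.997, y ≈ -53.798 km (keep extra digits for the depth step; rounded: -47.0, -53.8).
Then from the N_02 sphere: z² = 126.44² − (x − 41.2)² − (y + 112.4)² with x = -46.997, y = -53.798, so z ≈ 69.095 ≈ 69.1 km.
Check against N_05 (with the unrounded solution): distance 153.79 ≈ 153.79 km. ✓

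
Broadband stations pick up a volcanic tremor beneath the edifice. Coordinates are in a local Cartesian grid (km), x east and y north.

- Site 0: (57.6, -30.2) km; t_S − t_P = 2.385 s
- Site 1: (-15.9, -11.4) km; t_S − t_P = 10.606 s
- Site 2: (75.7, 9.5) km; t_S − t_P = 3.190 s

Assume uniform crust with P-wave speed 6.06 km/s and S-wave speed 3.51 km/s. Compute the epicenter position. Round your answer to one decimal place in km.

Distance from S−P lag: d = Δt · v_P v_S / (v_P − v_S) = Δt · (6.06·3.51)/(6.06−3.51) ≈ 8.3414·Δt.
So d_Site 0 = 19.89, d_Site 1 = 88.47, d_Site 2 = 26.61 km.
Circle about each station: (x − 57.6)² + (y + 30.2)² = 19.89²; (x + 15.9)² + (y + 11.4)² = 88.47²; (x − 75.7)² + (y − 9.5)² = 26.61².
Subtracting the Site 0 equation from the Site 1 and Site 2 equations removes the quadratic terms:
-147.0 x + 37.6 y = -11278.36
36.2 x + 79.4 y = 1278.46
Solving the 2×2 system: x ≈ 72.4, y ≈ -16.9 km.

72.4 km east, -16.9 km north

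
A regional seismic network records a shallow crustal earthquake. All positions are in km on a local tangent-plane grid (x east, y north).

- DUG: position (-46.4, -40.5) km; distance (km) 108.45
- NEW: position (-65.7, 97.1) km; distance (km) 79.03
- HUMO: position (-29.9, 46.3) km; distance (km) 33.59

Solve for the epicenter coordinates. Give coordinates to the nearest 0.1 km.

Circle about each station: (x + 46.4)² + (y + 40.5)² = 108.45²; (x + 65.7)² + (y − 97.1)² = 79.03²; (x + 29.9)² + (y − 46.3)² = 33.59².
Subtracting the DUG equation from the NEW and HUMO equations removes the quadratic terms:
-38.6 x + 275.2 y = 15467.35
33.0 x + 173.6 y = 9877.60
Solving the 2×2 system: x ≈ 2.1, y ≈ 56.5 km.
Check against DUG (with the unrounded x, y): √((x + 46.4)²+(y + 40.5)²) = 108.45 ≈ 108.45 km. ✓

x ≈ 2.1 km, y ≈ 56.5 km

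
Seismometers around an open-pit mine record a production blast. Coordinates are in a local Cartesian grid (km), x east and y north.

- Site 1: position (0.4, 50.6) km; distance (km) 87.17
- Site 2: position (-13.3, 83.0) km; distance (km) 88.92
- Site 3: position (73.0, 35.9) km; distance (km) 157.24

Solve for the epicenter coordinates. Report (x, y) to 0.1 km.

Circle about each station: (x − 0.4)² + (y − 50.6)² = 87.17²; (x + 13.3)² + (y − 83.0)² = 88.92²; (x − 73.0)² + (y − 35.9)² = 157.24².
Subtracting pairs of circle equations eliminates x²+y² and gives linear equations (the radical axes):
-27.4 x + 64.8 y = 4197.21
145.2 x − 29.4 y = -13068.52
Solving the 2×2 system: x ≈ -84.1, y ≈ 29.2 km.

-84.1 km east, 29.2 km north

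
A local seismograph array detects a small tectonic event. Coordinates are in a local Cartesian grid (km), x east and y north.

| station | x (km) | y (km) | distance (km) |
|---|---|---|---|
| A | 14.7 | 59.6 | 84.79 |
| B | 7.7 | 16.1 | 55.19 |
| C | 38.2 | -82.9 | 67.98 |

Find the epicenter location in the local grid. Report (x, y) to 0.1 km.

Circle about each station: (x − 14.7)² + (y − 59.6)² = 84.79²; (x − 7.7)² + (y − 16.1)² = 55.19²; (x − 38.2)² + (y + 82.9)² = 67.98².
Subtracting pairs of circle equations eliminates x²+y² and gives linear equations (the radical axes):
-14.0 x − 87.0 y = 693.66
47.0 x − 285.0 y = 7131.46
Solving the 2×2 system: x ≈ 52.3, y ≈ -16.4 km.
Check against A (with the unrounded x, y): √((x − 14.7)²+(y − 59.6)²) = 84.80 ≈ 84.79 km. ✓

x ≈ 52.3 km, y ≈ -16.4 km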